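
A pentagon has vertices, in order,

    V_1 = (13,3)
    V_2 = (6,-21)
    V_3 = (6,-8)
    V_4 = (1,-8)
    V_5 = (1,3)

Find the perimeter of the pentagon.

|V_1V_2| = √((-7)² + (-24)²) = √625 = 25
|V_2V_3| = √((0)² + (13)²) = √169 = 13
|V_3V_4| = √((-5)² + (0)²) = √25 = 5
|V_4V_5| = √((0)² + (11)²) = √121 = 11
|V_5V_1| = √((12)² + (0)²) = √144 = 12
Perimeter = 25 + 13 + 5 + 11 + 12 = 66.

66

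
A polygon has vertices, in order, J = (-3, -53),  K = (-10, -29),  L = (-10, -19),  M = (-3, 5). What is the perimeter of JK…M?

118

|JK| = √((-7)² + (24)²) = √625 = 25
|KL| = √((0)² + (10)²) = √100 = 10
|LM| = √((7)² + (24)²) = √625 = 25
|MJ| = √((0)² + (-58)²) = √3364 = 58
Perimeter = 25 + 10 + 25 + 58 = 118.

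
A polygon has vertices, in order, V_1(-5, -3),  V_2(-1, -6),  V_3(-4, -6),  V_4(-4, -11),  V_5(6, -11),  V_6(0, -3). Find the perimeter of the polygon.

38

|V_1V_2| = √((4)² + (-3)²) = √25 = 5
|V_2V_3| = √((-3)² + (0)²) = √9 = 3
|V_3V_4| = √((0)² + (-5)²) = √25 = 5
|V_4V_5| = √((10)² + (0)²) = √100 = 10
|V_5V_6| = √((-6)² + (8)²) = √100 = 10
|V_6V_1| = √((-5)² + (0)²) = √25 = 5
Perimeter = 5 + 3 + 5 + 10 + 10 + 5 = 38.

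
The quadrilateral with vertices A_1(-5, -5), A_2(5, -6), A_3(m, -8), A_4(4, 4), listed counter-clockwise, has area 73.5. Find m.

Write out the shoelace sum; only the two edges meeting at A_3 involve m:
2·Area = [(5·(-8) − m·(-6)) + (m·4 − 4·(-8))] + 55
       = 10·m + 47 = 147
⇒ m = 10.

10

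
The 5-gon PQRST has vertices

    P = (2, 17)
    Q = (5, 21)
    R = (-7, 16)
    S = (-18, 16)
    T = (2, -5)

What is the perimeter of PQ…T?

|PQ| = √((3)² + (4)²) = √25 = 5
|QR| = √((-12)² + (-5)²) = √169 = 13
|RS| = √((-11)² + (0)²) = √121 = 11
|ST| = √((20)² + (-21)²) = √841 = 29
|TP| = √((0)² + (22)²) = √484 = 22
Perimeter = 5 + 13 + 11 + 29 + 22 = 80.

80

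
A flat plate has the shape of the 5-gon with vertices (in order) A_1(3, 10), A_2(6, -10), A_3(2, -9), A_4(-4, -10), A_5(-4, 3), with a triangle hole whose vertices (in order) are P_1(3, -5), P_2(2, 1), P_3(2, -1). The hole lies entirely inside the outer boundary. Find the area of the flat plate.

139.5

Outer boundary:
Σ = (-90) + (-34) + (-56) + (-52) + (-49) = -281
Area = |Σ|/2 = 140.5.
Hole:
Σ = (13) + (-4) + (-7) = 2
Area = |Σ|/2 = 1.
Net area = 140.5 − 1 = 139.5.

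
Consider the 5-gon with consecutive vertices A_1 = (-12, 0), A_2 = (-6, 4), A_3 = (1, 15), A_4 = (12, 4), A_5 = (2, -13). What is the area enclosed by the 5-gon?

319

Apply the shoelace formula: 2A = Σ (x_i·y_{i+1} − x_{i+1}·y_i), indices taken mod 5.
A_1→A_2: (-12)(4) − (-6)(0) = -48
A_2→A_3: (-6)(15) − (1)(4) = -94
A_3→A_4: (1)(4) − (12)(15) = -176
A_4→A_5: (12)(-13) − (2)(4) = -164
A_5→A_1: (2)(0) − (-12)(-13) = -156
Σ = -638
Area = |Σ|/2 = 319.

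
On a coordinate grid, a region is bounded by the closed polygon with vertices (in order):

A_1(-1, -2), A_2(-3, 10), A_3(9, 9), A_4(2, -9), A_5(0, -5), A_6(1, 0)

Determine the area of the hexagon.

A_1→A_2: (-1)(10) − (-3)(-2) = -16
A_2→A_3: (-3)(9) − (9)(10) = -117
A_3→A_4: (9)(-9) − (2)(9) = -99
A_4→A_5: (2)(-5) − (0)(-9) = -10
A_5→A_6: (0)(0) − (1)(-5) = 5
A_6→A_1: (1)(-2) − (-1)(0) = -2
Σ = -239
Area = |Σ|/2 = 119.5.

119.5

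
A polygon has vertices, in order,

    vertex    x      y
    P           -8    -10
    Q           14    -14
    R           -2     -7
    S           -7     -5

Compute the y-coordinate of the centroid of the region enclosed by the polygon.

-376/39

Apply the surveyor's formula. First the cross-terms c_i = x_i·y_{i+1} − x_{i+1}·y_i:
  252, -126, -39, 30  ⇒  2A = 117, A = 58.5.
Then Σ (y_i + y_{i+1})·c_i = -3384, so ȳ = -3384 / (6·58.5) = -376/39.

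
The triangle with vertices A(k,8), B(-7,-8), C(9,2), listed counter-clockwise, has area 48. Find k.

The doubled signed area Σ (x_i y_{i+1} − x_{i+1} y_i) is linear in k.
With k=0 it equals 186; the coefficient of k is -10 (from the two edges through A).
So -10·k + 186 = 2·48 = 96 ⇒ k = 9.

9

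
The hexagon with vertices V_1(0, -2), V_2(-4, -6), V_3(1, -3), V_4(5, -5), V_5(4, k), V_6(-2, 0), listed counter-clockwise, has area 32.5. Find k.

The doubled signed area Σ (x_i y_{i+1} − x_{i+1} y_i) is linear in k.
With k=0 it equals 44; the coefficient of k is 7 (from the two edges through V_5).
So 7·k + 44 = 2·32.5 = 65 ⇒ k = 3.

3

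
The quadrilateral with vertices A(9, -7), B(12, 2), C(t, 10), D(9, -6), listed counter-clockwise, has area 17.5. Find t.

11

The doubled signed area Σ (x_i y_{i+1} − x_{i+1} y_i) is linear in t.
With t=0 it equals 123; the coefficient of t is -8 (from the two edges through C).
So -8·t + 123 = 2·17.5 = 35 ⇒ t = 11.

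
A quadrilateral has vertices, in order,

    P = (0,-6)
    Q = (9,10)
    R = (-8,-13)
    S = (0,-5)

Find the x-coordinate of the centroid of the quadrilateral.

43/57

Apply the surveyor's formula. First the cross-terms c_i = x_i·y_{i+1} − x_{i+1}·y_i:
  54, -37, 40, 0  ⇒  2A = 57, A = 28.5.
Then Σ (x_i + x_{i+1})·c_i = 129, so x̄ = 129 / (6·28.5) = 43/57.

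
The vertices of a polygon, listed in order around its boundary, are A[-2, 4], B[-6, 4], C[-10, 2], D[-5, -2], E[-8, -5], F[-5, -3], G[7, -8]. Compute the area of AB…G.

77.5

Σ = (16) + (28) + (30) + (9) + (-1) + (61) + (12) = 155
Area = |Σ|/2 = 77.5.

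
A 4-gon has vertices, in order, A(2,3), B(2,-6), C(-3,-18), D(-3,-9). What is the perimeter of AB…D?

|AB| = √((0)² + (-9)²) = √81 = 9
|BC| = √((-5)² + (-12)²) = √169 = 13
|CD| = √((0)² + (9)²) = √81 = 9
|DA| = √((5)² + (12)²) = √169 = 13
Perimeter = 9 + 13 + 9 + 13 = 44.

44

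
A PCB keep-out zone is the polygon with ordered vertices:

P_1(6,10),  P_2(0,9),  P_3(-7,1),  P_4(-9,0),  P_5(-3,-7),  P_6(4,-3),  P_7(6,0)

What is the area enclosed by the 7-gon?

152

Σ = (54) + (63) + (9) + (63) + (37) + (18) + (60) = 304
Area = |Σ|/2 = 152.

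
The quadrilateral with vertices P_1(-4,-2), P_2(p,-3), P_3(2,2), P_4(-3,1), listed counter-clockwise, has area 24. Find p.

3

The doubled signed area Σ (x_i y_{i+1} − x_{i+1} y_i) is linear in p.
With p=0 it equals 36; the coefficient of p is 4 (from the two edges through P_2).
So 4·p + 36 = 2·24 = 48 ⇒ p = 3.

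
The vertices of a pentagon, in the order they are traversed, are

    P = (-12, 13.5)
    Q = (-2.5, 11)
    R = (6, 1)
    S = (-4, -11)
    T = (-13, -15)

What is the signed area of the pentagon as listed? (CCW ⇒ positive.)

-333.625

Apply the shoelace formula: 2A = Σ (x_i·y_{i+1} − x_{i+1}·y_i), indices taken mod 5.
Cross-terms: -98.25, -68.5, -62, -83, -355.5  ⇒  Σ = -667.25
Signed area = Σ/2 = -333.625 (negative ⇒ clockwise traversal).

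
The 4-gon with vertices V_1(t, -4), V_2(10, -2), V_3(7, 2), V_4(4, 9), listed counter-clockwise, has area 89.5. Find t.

-6

Write out the shoelace sum; only the two edges meeting at V_1 involve t:
2·Area = [(4·(-4) − t·9) + (t·(-2) − 10·(-4))] + 89
       = -11·t + 113 = 179
⇒ t = -6.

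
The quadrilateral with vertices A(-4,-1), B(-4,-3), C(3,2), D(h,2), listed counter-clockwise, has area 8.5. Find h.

Write out the shoelace sum; only the two edges meeting at D involve h:
2·Area = [(3·2 − h·2) + (h·(-1) − (-4)·2)] + 9
       = -3·h + 23 = 17
⇒ h = 2.

2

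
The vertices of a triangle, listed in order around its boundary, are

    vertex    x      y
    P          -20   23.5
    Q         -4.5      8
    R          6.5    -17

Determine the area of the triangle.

Apply the surveyor's formula: 2A = Σ (x_i·y_{i+1} − x_{i+1}·y_i), indices taken mod 3.
Cross-terms: -54.25, 24.5, -187.25  ⇒  Σ = -217
Area = |Σ|/2 = 108.5.

108.5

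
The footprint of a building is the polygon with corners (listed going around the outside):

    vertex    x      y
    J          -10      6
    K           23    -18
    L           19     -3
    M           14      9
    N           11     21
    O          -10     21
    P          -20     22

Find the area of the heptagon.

Apply Gauss's area formula: 2A = Σ (x_i·y_{i+1} − x_{i+1}·y_i), indices taken mod 7.
Cross-terms: 42, 273, 213, 195, 441, 200, 100  ⇒  Σ = 1464
Area = |Σ|/2 = 732.

732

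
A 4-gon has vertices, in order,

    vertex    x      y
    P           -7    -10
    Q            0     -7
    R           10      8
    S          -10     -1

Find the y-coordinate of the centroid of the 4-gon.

-72/47

Apply the shoelace formula. First the cross-terms c_i = x_i·y_{i+1} − x_{i+1}·y_i:
  49, 70, 70, 93  ⇒  2A = 282, A = 141.
Then Σ (y_i + y_{i+1})·c_i = -1296, so ȳ = -1296 / (6·141) = -72/47.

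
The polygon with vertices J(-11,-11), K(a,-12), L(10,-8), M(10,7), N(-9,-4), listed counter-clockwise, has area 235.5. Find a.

-3

The doubled signed area Σ (x_i y_{i+1} − x_{i+1} y_i) is linear in a.
With a=0 it equals 480; the coefficient of a is 3 (from the two edges through K).
So 3·a + 480 = 2·235.5 = 471 ⇒ a = -3.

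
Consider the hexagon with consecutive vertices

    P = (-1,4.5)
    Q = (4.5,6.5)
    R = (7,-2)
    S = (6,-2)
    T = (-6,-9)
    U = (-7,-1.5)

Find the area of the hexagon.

Apply the shoelace formula: 2A = Σ (x_i·y_{i+1} − x_{i+1}·y_i), indices taken mod 6.
P→Q: (-1)(6.5) − (4.5)(4.5) = -26.75
Q→R: (4.5)(-2) − (7)(6.5) = -54.5
R→S: (7)(-2) − (6)(-2) = -2
S→T: (6)(-9) − (-6)(-2) = -66
T→U: (-6)(-1.5) − (-7)(-9) = -54
U→P: (-7)(4.5) − (-1)(-1.5) = -33
Σ = -236.25
Area = |Σ|/2 = 118.125.

118.125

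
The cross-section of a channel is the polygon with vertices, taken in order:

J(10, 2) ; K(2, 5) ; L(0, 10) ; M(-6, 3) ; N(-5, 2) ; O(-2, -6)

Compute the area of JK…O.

Apply the surveyor's formula: 2A = Σ (x_i·y_{i+1} − x_{i+1}·y_i), indices taken mod 6.
Cross-terms: 46, 20, 60, 3, 34, 56  ⇒  Σ = 219
Area = |Σ|/2 = 109.5.

109.5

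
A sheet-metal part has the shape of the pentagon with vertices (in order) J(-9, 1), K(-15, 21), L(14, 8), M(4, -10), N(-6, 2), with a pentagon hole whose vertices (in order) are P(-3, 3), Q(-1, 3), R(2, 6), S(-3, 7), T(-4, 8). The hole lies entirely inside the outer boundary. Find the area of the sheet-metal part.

385

Outer boundary:
Apply the shoelace (surveyor's) formula: 2A = Σ (x_i·y_{i+1} − x_{i+1}·y_i), indices taken mod 5.
J→K: (-9)(21) − (-15)(1) = -174
K→L: (-15)(8) − (14)(21) = -414
L→M: (14)(-10) − (4)(8) = -172
M→N: (4)(2) − (-6)(-10) = -52
N→J: (-6)(1) − (-9)(2) = 12
Σ = -800
Area = |Σ|/2 = 400.
Hole:
Apply Gauss's area formula: 2A = Σ (x_i·y_{i+1} − x_{i+1}·y_i), indices taken mod 5.
Σ = (-6) + (-12) + (32) + (4) + (12) = 30
Area = |Σ|/2 = 15.
Net area = 400 − 15 = 385.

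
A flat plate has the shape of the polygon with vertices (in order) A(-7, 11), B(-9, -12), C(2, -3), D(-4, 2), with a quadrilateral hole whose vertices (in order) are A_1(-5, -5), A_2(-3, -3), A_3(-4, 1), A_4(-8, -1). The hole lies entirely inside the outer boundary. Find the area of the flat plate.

82

Outer boundary:
Apply the shoelace formula: 2A = Σ (x_i·y_{i+1} − x_{i+1}·y_i), indices taken mod 4.
A→B: (-7)(-12) − (-9)(11) = 183
B→C: (-9)(-3) − (2)(-12) = 51
C→D: (2)(2) − (-4)(-3) = -8
D→A: (-4)(11) − (-7)(2) = -30
Σ = 196
Area = |Σ|/2 = 98.
Hole:
Σ = (0) + (-15) + (12) + (35) = 32
Area = |Σ|/2 = 16.
Net area = 98 − 16 = 82.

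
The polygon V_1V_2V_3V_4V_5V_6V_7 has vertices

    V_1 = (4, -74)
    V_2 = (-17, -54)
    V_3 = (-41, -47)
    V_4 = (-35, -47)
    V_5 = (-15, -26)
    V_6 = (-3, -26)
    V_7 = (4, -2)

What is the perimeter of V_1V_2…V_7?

|V_1V_2| = √((-21)² + (20)²) = √841 = 29
|V_2V_3| = √((-24)² + (7)²) = √625 = 25
|V_3V_4| = √((6)² + (0)²) = √36 = 6
|V_4V_5| = √((20)² + (21)²) = √841 = 29
|V_5V_6| = √((12)² + (0)²) = √144 = 12
|V_6V_7| = √((7)² + (24)²) = √625 = 25
|V_7V_1| = √((0)² + (-72)²) = √5184 = 72
Perimeter = 29 + 25 + 6 + 29 + 12 + 25 + 72 = 198.

198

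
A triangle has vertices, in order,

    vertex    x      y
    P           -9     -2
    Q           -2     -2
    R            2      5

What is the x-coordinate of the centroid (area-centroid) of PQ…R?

-3

Apply Gauss's area formula. First the cross-terms c_i = x_i·y_{i+1} − x_{i+1}·y_i:
  14, -6, 41  ⇒  2A = 49, A = 24.5.
Then Σ (x_i + x_{i+1})·c_i = -441, so x̄ = -441 / (6·24.5) = -3.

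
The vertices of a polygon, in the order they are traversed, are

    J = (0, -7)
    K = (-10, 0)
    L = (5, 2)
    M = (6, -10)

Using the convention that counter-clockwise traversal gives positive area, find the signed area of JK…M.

J→K: (0)(0) − (-10)(-7) = -70
K→L: (-10)(2) − (5)(0) = -20
L→M: (5)(-10) − (6)(2) = -62
M→J: (6)(-7) − (0)(-10) = -42
Σ = -194
Signed area = Σ/2 = -97 (negative ⇒ clockwise traversal).

-97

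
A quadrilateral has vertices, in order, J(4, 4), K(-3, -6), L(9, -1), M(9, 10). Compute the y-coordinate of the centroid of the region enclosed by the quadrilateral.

23/21

Apply the shoelace formula. First the cross-terms c_i = x_i·y_{i+1} − x_{i+1}·y_i:
  -12, 57, 99, -4  ⇒  2A = 140, A = 70.
Then Σ (y_i + y_{i+1})·c_i = 460, so ȳ = 460 / (6·70) = 23/21.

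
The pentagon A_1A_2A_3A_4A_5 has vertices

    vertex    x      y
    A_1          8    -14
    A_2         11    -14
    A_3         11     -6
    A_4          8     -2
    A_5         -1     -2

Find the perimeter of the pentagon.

|A_1A_2| = √((3)² + (0)²) = √9 = 3
|A_2A_3| = √((0)² + (8)²) = √64 = 8
|A_3A_4| = √((-3)² + (4)²) = √25 = 5
|A_4A_5| = √((-9)² + (0)²) = √81 = 9
|A_5A_1| = √((9)² + (-12)²) = √225 = 15
Perimeter = 3 + 8 + 5 + 9 + 15 = 40.

40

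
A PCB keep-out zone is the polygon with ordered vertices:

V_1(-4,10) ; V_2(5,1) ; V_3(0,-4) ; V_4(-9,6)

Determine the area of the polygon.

88

Apply the shoelace formula: 2A = Σ (x_i·y_{i+1} − x_{i+1}·y_i), indices taken mod 4.
Σ = (-54) + (-20) + (-36) + (-66) = -176
Area = |Σ|/2 = 88.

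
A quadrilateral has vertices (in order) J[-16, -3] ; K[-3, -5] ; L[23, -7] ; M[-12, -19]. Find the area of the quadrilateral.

Apply Gauss's area formula: 2A = Σ (x_i·y_{i+1} − x_{i+1}·y_i), indices taken mod 4.
Σ = (71) + (136) + (-521) + (-268) = -582
Area = |Σ|/2 = 291.

291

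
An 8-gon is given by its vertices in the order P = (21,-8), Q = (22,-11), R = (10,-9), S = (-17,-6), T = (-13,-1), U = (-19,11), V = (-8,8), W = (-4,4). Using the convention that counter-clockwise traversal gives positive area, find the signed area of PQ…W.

-347.5

P→Q: (21)(-11) − (22)(-8) = -55
Q→R: (22)(-9) − (10)(-11) = -88
R→S: (10)(-6) − (-17)(-9) = -213
S→T: (-17)(-1) − (-13)(-6) = -61
T→U: (-13)(11) − (-19)(-1) = -162
U→V: (-19)(8) − (-8)(11) = -64
V→W: (-8)(4) − (-4)(8) = 0
W→P: (-4)(-8) − (21)(4) = -52
Σ = -695
Signed area = Σ/2 = -347.5 (negative ⇒ clockwise traversal).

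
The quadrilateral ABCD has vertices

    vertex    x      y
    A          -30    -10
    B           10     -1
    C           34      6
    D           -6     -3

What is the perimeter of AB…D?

132

|AB| = √((40)² + (9)²) = √1681 = 41
|BC| = √((24)² + (7)²) = √625 = 25
|CD| = √((-40)² + (-9)²) = √1681 = 41
|DA| = √((-24)² + (-7)²) = √625 = 25
Perimeter = 41 + 25 + 41 + 25 = 132.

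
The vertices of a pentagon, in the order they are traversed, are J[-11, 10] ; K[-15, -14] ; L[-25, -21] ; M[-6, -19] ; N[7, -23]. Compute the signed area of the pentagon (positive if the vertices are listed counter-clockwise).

Apply the shoelace formula: 2A = Σ (x_i·y_{i+1} − x_{i+1}·y_i), indices taken mod 5.
J→K: (-11)(-14) − (-15)(10) = 304
K→L: (-15)(-21) − (-25)(-14) = -35
L→M: (-25)(-19) − (-6)(-21) = 349
M→N: (-6)(-23) − (7)(-19) = 271
N→J: (7)(10) − (-11)(-23) = -183
Σ = 706
Signed area = Σ/2 = 353 (positive ⇒ counter-clockwise traversal).

353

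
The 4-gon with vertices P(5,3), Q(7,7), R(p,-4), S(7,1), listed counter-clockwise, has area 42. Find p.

Write out the shoelace sum; only the two edges meeting at R involve p:
2·Area = [(7·(-4) − p·7) + (p·1 − 7·(-4))] + 30
       = -6·p + 30 = 84
⇒ p = -9.

-9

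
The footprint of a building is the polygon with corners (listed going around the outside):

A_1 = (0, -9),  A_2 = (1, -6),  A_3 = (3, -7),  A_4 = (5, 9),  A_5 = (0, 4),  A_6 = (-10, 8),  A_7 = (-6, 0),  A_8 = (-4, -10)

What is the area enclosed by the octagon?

Apply the surveyor's formula: 2A = Σ (x_i·y_{i+1} − x_{i+1}·y_i), indices taken mod 8.
Σ = (9) + (11) + (62) + (20) + (40) + (48) + (60) + (36) = 286
Area = |Σ|/2 = 143.

143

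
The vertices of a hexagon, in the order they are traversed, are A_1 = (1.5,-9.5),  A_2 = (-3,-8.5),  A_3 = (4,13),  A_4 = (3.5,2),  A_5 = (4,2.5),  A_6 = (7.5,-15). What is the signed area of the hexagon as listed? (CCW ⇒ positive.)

Σ = (-41.25) + (-5) + (-37.5) + (0.75) + (-78.75) + (-48.75) = -210.5
Signed area = Σ/2 = -105.25 (negative ⇒ clockwise traversal).

-105.25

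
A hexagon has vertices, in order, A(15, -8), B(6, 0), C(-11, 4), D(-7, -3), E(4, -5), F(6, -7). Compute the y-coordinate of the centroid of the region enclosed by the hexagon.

Apply the surveyor's formula. First the cross-terms c_i = x_i·y_{i+1} − x_{i+1}·y_i:
  48, 24, 61, 47, 2, 57  ⇒  2A = 239, A = 119.5.
Then Σ (y_i + y_{i+1})·c_i = -1482, so ȳ = -1482 / (6·119.5) = -494/239.

-494/239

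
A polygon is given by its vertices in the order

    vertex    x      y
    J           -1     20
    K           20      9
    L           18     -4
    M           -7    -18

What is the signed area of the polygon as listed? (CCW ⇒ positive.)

Σ = (-409) + (-242) + (-352) + (-158) = -1161
Signed area = Σ/2 = -580.5 (negative ⇒ clockwise traversal).

-580.5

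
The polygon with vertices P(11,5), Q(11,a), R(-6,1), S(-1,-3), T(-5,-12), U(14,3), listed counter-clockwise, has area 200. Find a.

14

Write out the shoelace sum; only the two edges meeting at Q involve a:
2·Area = [(11·a − 11·5) + (11·1 − (-6)·a)] + 206
       = 17·a + 162 = 400
⇒ a = 14.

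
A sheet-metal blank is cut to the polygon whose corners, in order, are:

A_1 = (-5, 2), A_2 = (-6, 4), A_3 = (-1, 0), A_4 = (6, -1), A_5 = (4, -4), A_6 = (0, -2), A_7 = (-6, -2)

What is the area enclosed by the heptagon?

Apply Gauss's area formula: 2A = Σ (x_i·y_{i+1} − x_{i+1}·y_i), indices taken mod 7.
A_1→A_2: (-5)(4) − (-6)(2) = -8
A_2→A_3: (-6)(0) − (-1)(4) = 4
A_3→A_4: (-1)(-1) − (6)(0) = 1
A_4→A_5: (6)(-4) − (4)(-1) = -20
A_5→A_6: (4)(-2) − (0)(-4) = -8
A_6→A_7: (0)(-2) − (-6)(-2) = -12
A_7→A_1: (-6)(2) − (-5)(-2) = -22
Σ = -65
Area = |Σ|/2 = 32.5.

32.5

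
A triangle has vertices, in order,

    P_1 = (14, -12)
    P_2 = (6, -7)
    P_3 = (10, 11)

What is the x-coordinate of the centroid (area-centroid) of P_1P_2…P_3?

10

Apply the shoelace (surveyor's) formula. First the cross-terms c_i = x_i·y_{i+1} − x_{i+1}·y_i:
  -26, 136, -274  ⇒  2A = -164, A = -82.
Then Σ (x_i + x_{i+1})·c_i = -4920, so x̄ = -4920 / (6·(-82)) = 10.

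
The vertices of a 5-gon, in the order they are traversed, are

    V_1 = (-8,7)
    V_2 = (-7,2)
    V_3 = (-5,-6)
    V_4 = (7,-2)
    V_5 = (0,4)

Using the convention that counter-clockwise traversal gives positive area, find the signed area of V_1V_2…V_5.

98.5

Apply the shoelace formula: 2A = Σ (x_i·y_{i+1} − x_{i+1}·y_i), indices taken mod 5.
Cross-terms: 33, 52, 52, 28, 32  ⇒  Σ = 197
Signed area = Σ/2 = 98.5 (positive ⇒ counter-clockwise traversal).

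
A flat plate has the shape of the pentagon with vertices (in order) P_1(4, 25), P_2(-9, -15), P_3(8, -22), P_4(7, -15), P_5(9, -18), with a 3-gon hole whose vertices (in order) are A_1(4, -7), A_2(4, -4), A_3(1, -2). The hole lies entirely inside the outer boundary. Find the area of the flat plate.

407

Outer boundary:
Cross-terms: 165, 318, 34, 9, 297  ⇒  Σ = 823
Area = |Σ|/2 = 411.5.
Hole:
Apply the shoelace formula: 2A = Σ (x_i·y_{i+1} − x_{i+1}·y_i), indices taken mod 3.
Σ = (12) + (-4) + (1) = 9
Area = |Σ|/2 = 4.5.
Net area = 411.5 − 4.5 = 407.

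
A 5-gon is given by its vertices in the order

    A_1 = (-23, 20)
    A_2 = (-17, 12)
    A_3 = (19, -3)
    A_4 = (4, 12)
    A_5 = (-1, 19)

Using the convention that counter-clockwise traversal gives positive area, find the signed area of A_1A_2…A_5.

Apply Gauss's area formula: 2A = Σ (x_i·y_{i+1} − x_{i+1}·y_i), indices taken mod 5.
Σ = (64) + (-177) + (240) + (88) + (417) = 632
Signed area = Σ/2 = 316 (positive ⇒ counter-clockwise traversal).

316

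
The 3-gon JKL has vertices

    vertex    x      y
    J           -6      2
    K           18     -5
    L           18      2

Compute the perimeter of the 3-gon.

56

|JK| = √((24)² + (-7)²) = √625 = 25
|KL| = √((0)² + (7)²) = √49 = 7
|LJ| = √((-24)² + (0)²) = √576 = 24
Perimeter = 25 + 7 + 24 = 56.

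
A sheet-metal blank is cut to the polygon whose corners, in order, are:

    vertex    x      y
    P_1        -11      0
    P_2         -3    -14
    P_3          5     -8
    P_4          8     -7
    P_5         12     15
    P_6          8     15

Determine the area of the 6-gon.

353

Apply the surveyor's formula: 2A = Σ (x_i·y_{i+1} − x_{i+1}·y_i), indices taken mod 6.
Σ = (154) + (94) + (29) + (204) + (60) + (165) = 706
Area = |Σ|/2 = 353.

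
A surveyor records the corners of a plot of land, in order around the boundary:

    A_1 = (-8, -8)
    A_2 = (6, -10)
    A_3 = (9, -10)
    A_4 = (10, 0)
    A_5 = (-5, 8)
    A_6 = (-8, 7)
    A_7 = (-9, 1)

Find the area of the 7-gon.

251

Σ = (128) + (30) + (100) + (80) + (29) + (55) + (80) = 502
Area = |Σ|/2 = 251.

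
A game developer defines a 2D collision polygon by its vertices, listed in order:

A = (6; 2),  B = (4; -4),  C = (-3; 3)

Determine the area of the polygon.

28

Apply the shoelace formula: 2A = Σ (x_i·y_{i+1} − x_{i+1}·y_i), indices taken mod 3.
A→B: (6)(-4) − (4)(2) = -32
B→C: (4)(3) − (-3)(-4) = 0
C→A: (-3)(2) − (6)(3) = -24
Σ = -56
Area = |Σ|/2 = 28.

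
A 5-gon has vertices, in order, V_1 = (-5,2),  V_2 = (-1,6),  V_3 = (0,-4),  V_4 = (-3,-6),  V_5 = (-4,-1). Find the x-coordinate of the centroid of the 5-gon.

Apply the shoelace (surveyor's) formula. First the cross-terms c_i = x_i·y_{i+1} − x_{i+1}·y_i:
  -28, 4, -12, -21, -13  ⇒  2A = -70, A = -35.
Then Σ (x_i + x_{i+1})·c_i = 464, so x̄ = 464 / (6·(-35)) = -232/105.

-232/105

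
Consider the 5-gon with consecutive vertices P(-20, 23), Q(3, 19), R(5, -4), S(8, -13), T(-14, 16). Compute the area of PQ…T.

322.5

Apply the surveyor's formula: 2A = Σ (x_i·y_{i+1} − x_{i+1}·y_i), indices taken mod 5.
Σ = (-449) + (-107) + (-33) + (-54) + (-2) = -645
Area = |Σ|/2 = 322.5.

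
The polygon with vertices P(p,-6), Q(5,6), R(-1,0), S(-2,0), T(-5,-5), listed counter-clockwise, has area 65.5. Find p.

The doubled signed area Σ (x_i y_{i+1} − x_{i+1} y_i) is linear in p.
With p=0 it equals 76; the coefficient of p is 11 (from the two edges through P).
So 11·p + 76 = 2·65.5 = 131 ⇒ p = 5.

5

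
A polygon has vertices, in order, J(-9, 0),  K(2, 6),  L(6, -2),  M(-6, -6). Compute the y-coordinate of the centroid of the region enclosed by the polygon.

-8/21

Apply the shoelace formula. First the cross-terms c_i = x_i·y_{i+1} − x_{i+1}·y_i:
  -54, -40, -48, -54  ⇒  2A = -196, A = -98.
Then Σ (y_i + y_{i+1})·c_i = 224, so ȳ = 224 / (6·(-98)) = -8/21.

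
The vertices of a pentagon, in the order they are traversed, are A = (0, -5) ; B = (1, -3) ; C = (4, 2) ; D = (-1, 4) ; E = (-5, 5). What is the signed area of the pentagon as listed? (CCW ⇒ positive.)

Apply the shoelace (surveyor's) formula: 2A = Σ (x_i·y_{i+1} − x_{i+1}·y_i), indices taken mod 5.
Σ = (5) + (14) + (18) + (15) + (25) = 77
Signed area = Σ/2 = 38.5 (positive ⇒ counter-clockwise traversal).

38.5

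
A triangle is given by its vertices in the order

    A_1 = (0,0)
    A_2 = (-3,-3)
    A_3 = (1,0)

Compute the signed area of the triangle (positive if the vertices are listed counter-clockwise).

Apply the shoelace formula: 2A = Σ (x_i·y_{i+1} − x_{i+1}·y_i), indices taken mod 3.
Σ = (0) + (3) + (0) = 3
Signed area = Σ/2 = 1.5 (positive ⇒ counter-clockwise traversal).

1.5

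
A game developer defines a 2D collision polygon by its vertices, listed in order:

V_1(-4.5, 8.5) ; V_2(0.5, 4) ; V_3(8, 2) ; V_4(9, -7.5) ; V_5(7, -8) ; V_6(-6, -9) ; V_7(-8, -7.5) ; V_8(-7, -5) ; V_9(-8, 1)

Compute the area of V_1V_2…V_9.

205.875

Σ = (-22.25) + (-31) + (-78) + (-19.5) + (-111) + (-27) + (-12.5) + (-47) + (-63.5) = -411.75
Area = |Σ|/2 = 205.875.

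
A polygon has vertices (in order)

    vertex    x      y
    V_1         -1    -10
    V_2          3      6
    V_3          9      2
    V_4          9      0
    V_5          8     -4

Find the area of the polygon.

V_1→V_2: (-1)(6) − (3)(-10) = 24
V_2→V_3: (3)(2) − (9)(6) = -48
V_3→V_4: (9)(0) − (9)(2) = -18
V_4→V_5: (9)(-4) − (8)(0) = -36
V_5→V_1: (8)(-10) − (-1)(-4) = -84
Σ = -162
Area = |Σ|/2 = 81.

81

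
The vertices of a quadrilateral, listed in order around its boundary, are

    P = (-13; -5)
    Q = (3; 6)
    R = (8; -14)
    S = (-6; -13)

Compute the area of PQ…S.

P→Q: (-13)(6) − (3)(-5) = -63
Q→R: (3)(-14) − (8)(6) = -90
R→S: (8)(-13) − (-6)(-14) = -188
S→P: (-6)(-5) − (-13)(-13) = -139
Σ = -480
Area = |Σ|/2 = 240.

240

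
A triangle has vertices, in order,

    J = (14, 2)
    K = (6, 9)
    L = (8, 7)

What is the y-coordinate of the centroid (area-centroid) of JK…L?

6

Apply the shoelace (surveyor's) formula. First the cross-terms c_i = x_i·y_{i+1} − x_{i+1}·y_i:
  114, -30, -82  ⇒  2A = 2, A = 1.
Then Σ (y_i + y_{i+1})·c_i = 36, so ȳ = 36 / (6·1) = 6.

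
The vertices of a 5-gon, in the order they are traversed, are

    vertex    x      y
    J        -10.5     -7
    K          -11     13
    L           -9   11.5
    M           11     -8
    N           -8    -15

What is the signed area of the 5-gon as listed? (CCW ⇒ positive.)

Σ = (-213.5) + (-9.5) + (-54.5) + (-229) + (-101.5) = -608
Signed area = Σ/2 = -304 (negative ⇒ clockwise traversal).

-304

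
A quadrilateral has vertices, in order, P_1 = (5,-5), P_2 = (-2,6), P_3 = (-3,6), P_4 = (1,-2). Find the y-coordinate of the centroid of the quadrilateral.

Apply Gauss's area formula. First the cross-terms c_i = x_i·y_{i+1} − x_{i+1}·y_i:
  20, 6, 0, 5  ⇒  2A = 31, A = 15.5.
Then Σ (y_i + y_{i+1})·c_i = 57, so ȳ = 57 / (6·15.5) = 19/31.

19/31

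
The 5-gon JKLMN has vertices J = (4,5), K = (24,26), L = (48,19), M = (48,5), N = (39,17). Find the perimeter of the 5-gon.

120

|JK| = √((20)² + (21)²) = √841 = 29
|KL| = √((24)² + (-7)²) = √625 = 25
|LM| = √((0)² + (-14)²) = √196 = 14
|MN| = √((-9)² + (12)²) = √225 = 15
|NJ| = √((-35)² + (-12)²) = √1369 = 37
Perimeter = 29 + 25 + 14 + 15 + 37 = 120.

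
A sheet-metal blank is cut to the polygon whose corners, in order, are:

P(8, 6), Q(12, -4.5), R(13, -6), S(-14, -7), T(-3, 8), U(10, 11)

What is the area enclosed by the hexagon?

Apply the shoelace formula: 2A = Σ (x_i·y_{i+1} − x_{i+1}·y_i), indices taken mod 6.
Cross-terms: -108, -13.5, -175, -133, -113, -28  ⇒  Σ = -570.5
Area = |Σ|/2 = 285.25.

285.25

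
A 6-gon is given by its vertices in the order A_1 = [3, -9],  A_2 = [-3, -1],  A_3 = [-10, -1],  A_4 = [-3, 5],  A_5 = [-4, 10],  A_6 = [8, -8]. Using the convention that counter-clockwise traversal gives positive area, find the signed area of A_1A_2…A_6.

-98

Apply the shoelace formula: 2A = Σ (x_i·y_{i+1} − x_{i+1}·y_i), indices taken mod 6.
A_1→A_2: (3)(-1) − (-3)(-9) = -30
A_2→A_3: (-3)(-1) − (-10)(-1) = -7
A_3→A_4: (-10)(5) − (-3)(-1) = -53
A_4→A_5: (-3)(10) − (-4)(5) = -10
A_5→A_6: (-4)(-8) − (8)(10) = -48
A_6→A_1: (8)(-9) − (3)(-8) = -48
Σ = -196
Signed area = Σ/2 = -98 (negative ⇒ clockwise traversal).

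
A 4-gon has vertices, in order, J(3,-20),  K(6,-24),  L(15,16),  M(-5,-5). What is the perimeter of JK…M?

92

|JK| = √((3)² + (-4)²) = √25 = 5
|KL| = √((9)² + (40)²) = √1681 = 41
|LM| = √((-20)² + (-21)²) = √841 = 29
|MJ| = √((8)² + (-15)²) = √289 = 17
Perimeter = 5 + 41 + 29 + 17 = 92.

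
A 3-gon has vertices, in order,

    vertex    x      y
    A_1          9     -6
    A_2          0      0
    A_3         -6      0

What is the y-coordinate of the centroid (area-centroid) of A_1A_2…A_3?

Apply the surveyor's formula. First the cross-terms c_i = x_i·y_{i+1} − x_{i+1}·y_i:
  0, 0, 36  ⇒  2A = 36, A = 18.
Then Σ (y_i + y_{i+1})·c_i = -216, so ȳ = -216 / (6·18) = -2.

-2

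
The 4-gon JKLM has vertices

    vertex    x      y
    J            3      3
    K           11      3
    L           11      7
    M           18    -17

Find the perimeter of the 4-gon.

62

|JK| = √((8)² + (0)²) = √64 = 8
|KL| = √((0)² + (4)²) = √16 = 4
|LM| = √((7)² + (-24)²) = √625 = 25
|MJ| = √((-15)² + (20)²) = √625 = 25
Perimeter = 8 + 4 + 25 + 25 = 62.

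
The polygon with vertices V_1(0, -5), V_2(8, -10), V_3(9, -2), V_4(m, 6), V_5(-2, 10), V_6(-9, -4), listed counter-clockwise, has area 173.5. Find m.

2

The doubled signed area Σ (x_i y_{i+1} − x_{i+1} y_i) is linear in m.
With m=0 it equals 323; the coefficient of m is 12 (from the two edges through V_4).
So 12·m + 323 = 2·173.5 = 347 ⇒ m = 2.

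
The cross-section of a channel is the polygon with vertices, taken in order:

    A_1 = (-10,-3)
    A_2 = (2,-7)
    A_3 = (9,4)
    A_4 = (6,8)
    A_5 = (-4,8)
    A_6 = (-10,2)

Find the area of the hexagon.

Apply Gauss's area formula: 2A = Σ (x_i·y_{i+1} − x_{i+1}·y_i), indices taken mod 6.
Cross-terms: 76, 71, 48, 80, 72, 50  ⇒  Σ = 397
Area = |Σ|/2 = 198.5.

198.5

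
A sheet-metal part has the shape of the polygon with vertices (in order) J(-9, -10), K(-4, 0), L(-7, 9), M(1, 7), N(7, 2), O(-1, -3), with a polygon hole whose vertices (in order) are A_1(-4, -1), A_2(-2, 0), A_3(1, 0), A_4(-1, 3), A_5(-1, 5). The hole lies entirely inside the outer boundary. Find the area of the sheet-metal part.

98.5

Outer boundary:
Cross-terms: -40, -36, -58, -47, -19, -17  ⇒  Σ = -217
Area = |Σ|/2 = 108.5.
Hole:
Apply Gauss's area formula: 2A = Σ (x_i·y_{i+1} − x_{i+1}·y_i), indices taken mod 5.
A_1→A_2: (-4)(0) − (-2)(-1) = -2
A_2→A_3: (-2)(0) − (1)(0) = 0
A_3→A_4: (1)(3) − (-1)(0) = 3
A_4→A_5: (-1)(5) − (-1)(3) = -2
A_5→A_1: (-1)(-1) − (-4)(5) = 21
Σ = 20
Area = |Σ|/2 = 10.
Net area = 108.5 − 10 = 98.5.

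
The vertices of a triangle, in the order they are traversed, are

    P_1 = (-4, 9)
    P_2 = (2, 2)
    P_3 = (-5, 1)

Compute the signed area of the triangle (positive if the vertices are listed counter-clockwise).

-27.5

Apply the surveyor's formula: 2A = Σ (x_i·y_{i+1} − x_{i+1}·y_i), indices taken mod 3.
Σ = (-26) + (12) + (-41) = -55
Signed area = Σ/2 = -27.5 (negative ⇒ clockwise traversal).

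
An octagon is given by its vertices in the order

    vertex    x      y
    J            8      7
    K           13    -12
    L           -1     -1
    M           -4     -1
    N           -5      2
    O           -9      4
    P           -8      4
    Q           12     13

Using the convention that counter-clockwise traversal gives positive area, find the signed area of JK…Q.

Apply the shoelace (surveyor's) formula: 2A = Σ (x_i·y_{i+1} − x_{i+1}·y_i), indices taken mod 8.
J→K: (8)(-12) − (13)(7) = -187
K→L: (13)(-1) − (-1)(-12) = -25
L→M: (-1)(-1) − (-4)(-1) = -3
M→N: (-4)(2) − (-5)(-1) = -13
N→O: (-5)(4) − (-9)(2) = -2
O→P: (-9)(4) − (-8)(4) = -4
P→Q: (-8)(13) − (12)(4) = -152
Q→J: (12)(7) − (8)(13) = -20
Σ = -406
Signed area = Σ/2 = -203 (negative ⇒ clockwise traversal).

-203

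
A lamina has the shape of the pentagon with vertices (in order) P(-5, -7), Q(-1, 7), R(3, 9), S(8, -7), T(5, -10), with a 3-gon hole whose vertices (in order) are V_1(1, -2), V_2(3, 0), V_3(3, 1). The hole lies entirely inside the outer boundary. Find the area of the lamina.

146.5

Outer boundary:
Apply the shoelace formula: 2A = Σ (x_i·y_{i+1} − x_{i+1}·y_i), indices taken mod 5.
Σ = (-42) + (-30) + (-93) + (-45) + (-85) = -295
Area = |Σ|/2 = 147.5.
Hole:
Apply the surveyor's formula: 2A = Σ (x_i·y_{i+1} − x_{i+1}·y_i), indices taken mod 3.
Σ = (6) + (3) + (-7) = 2
Area = |Σ|/2 = 1.
Net area = 147.5 − 1 = 146.5.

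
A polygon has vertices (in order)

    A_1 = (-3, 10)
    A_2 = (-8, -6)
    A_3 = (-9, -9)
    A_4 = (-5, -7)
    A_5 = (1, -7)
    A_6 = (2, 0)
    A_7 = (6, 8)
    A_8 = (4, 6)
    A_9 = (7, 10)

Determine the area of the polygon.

Cross-terms: 98, 18, 18, 42, 14, 16, 4, -2, 100  ⇒  Σ = 308
Area = |Σ|/2 = 154.

154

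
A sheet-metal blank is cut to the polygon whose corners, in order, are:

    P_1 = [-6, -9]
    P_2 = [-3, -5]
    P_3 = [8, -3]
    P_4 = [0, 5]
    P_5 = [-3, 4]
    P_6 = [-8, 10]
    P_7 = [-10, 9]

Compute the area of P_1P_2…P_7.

140.5

Σ = (3) + (49) + (40) + (15) + (2) + (28) + (144) = 281
Area = |Σ|/2 = 140.5.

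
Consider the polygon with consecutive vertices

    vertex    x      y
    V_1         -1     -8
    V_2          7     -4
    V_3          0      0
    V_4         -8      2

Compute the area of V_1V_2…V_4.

Apply Gauss's area formula: 2A = Σ (x_i·y_{i+1} − x_{i+1}·y_i), indices taken mod 4.
Σ = (60) + (0) + (0) + (66) = 126
Area = |Σ|/2 = 63.

63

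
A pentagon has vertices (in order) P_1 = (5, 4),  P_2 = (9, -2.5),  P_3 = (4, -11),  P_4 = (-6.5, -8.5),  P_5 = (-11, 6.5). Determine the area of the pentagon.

Cross-terms: -48.5, -89, -105.5, -135.75, -76.5  ⇒  Σ = -455.25
Area = |Σ|/2 = 227.625.

227.625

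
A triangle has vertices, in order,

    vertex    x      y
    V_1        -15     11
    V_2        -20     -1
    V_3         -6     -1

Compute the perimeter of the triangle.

42

|V_1V_2| = √((-5)² + (-12)²) = √169 = 13
|V_2V_3| = √((14)² + (0)²) = √196 = 14
|V_3V_1| = √((-9)² + (12)²) = √225 = 15
Perimeter = 13 + 14 + 15 = 42.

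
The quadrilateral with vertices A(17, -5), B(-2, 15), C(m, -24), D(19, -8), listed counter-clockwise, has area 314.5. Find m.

7

The doubled signed area Σ (x_i y_{i+1} − x_{i+1} y_i) is linear in m.
With m=0 it equals 790; the coefficient of m is -23 (from the two edges through C).
So -23·m + 790 = 2·314.5 = 629 ⇒ m = 7.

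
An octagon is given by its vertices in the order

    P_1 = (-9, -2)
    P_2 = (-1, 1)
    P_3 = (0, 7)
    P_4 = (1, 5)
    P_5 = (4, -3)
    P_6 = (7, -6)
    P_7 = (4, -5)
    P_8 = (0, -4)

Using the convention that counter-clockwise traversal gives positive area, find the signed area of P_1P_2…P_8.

-57

Cross-terms: -11, -7, -7, -23, -3, -11, -16, -36  ⇒  Σ = -114
Signed area = Σ/2 = -57 (negative ⇒ clockwise traversal).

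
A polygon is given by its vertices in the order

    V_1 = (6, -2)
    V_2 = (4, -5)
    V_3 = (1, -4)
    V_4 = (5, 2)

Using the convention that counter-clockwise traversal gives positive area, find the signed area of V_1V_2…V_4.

Apply the surveyor's formula: 2A = Σ (x_i·y_{i+1} − x_{i+1}·y_i), indices taken mod 4.
Σ = (-22) + (-11) + (22) + (-22) = -33
Signed area = Σ/2 = -16.5 (negative ⇒ clockwise traversal).

-16.5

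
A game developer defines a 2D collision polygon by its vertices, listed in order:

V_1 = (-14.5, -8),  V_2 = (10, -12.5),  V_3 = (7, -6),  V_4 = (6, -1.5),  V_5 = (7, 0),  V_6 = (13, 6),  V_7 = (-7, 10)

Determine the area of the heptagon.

Apply the surveyor's formula: 2A = Σ (x_i·y_{i+1} − x_{i+1}·y_i), indices taken mod 7.
Σ = (261.25) + (27.5) + (25.5) + (10.5) + (42) + (172) + (201) = 739.75
Area = |Σ|/2 = 369.875.

369.875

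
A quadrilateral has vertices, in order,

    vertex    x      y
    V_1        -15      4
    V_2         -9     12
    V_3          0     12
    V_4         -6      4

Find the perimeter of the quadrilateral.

38

|V_1V_2| = √((6)² + (8)²) = √100 = 10
|V_2V_3| = √((9)² + (0)²) = √81 = 9
|V_3V_4| = √((-6)² + (-8)²) = √100 = 10
|V_4V_1| = √((-9)² + (0)²) = √81 = 9
Perimeter = 10 + 9 + 10 + 9 = 38.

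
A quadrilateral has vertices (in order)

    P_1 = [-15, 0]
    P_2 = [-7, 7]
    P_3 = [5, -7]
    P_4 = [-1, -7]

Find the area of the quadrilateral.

119

Apply Gauss's area formula: 2A = Σ (x_i·y_{i+1} − x_{i+1}·y_i), indices taken mod 4.
P_1→P_2: (-15)(7) − (-7)(0) = -105
P_2→P_3: (-7)(-7) − (5)(7) = 14
P_3→P_4: (5)(-7) − (-1)(-7) = -42
P_4→P_1: (-1)(0) − (-15)(-7) = -105
Σ = -238
Area = |Σ|/2 = 119.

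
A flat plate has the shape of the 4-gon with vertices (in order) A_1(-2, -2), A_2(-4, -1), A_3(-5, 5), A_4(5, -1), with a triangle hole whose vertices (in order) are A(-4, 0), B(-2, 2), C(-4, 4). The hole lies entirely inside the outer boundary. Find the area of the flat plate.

Outer boundary:
Apply Gauss's area formula: 2A = Σ (x_i·y_{i+1} − x_{i+1}·y_i), indices taken mod 4.
A_1→A_2: (-2)(-1) − (-4)(-2) = -6
A_2→A_3: (-4)(5) − (-5)(-1) = -25
A_3→A_4: (-5)(-1) − (5)(5) = -20
A_4→A_1: (5)(-2) − (-2)(-1) = -12
Σ = -63
Area = |Σ|/2 = 31.5.
Hole:
Apply the shoelace (surveyor's) formula: 2A = Σ (x_i·y_{i+1} − x_{i+1}·y_i), indices taken mod 3.
Σ = (-8) + (0) + (16) = 8
Area = |Σ|/2 = 4.
Net area = 31.5 − 4 = 27.5.

27.5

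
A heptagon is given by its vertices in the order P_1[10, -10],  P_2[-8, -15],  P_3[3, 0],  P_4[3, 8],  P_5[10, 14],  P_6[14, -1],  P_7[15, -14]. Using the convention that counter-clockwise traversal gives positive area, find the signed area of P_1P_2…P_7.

-298

Σ = (-230) + (45) + (24) + (-38) + (-206) + (-181) + (-10) = -596
Signed area = Σ/2 = -298 (negative ⇒ clockwise traversal).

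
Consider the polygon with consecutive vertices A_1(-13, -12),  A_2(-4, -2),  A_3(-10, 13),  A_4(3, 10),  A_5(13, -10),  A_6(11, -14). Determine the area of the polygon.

Apply the shoelace (surveyor's) formula: 2A = Σ (x_i·y_{i+1} − x_{i+1}·y_i), indices taken mod 6.
Σ = (-22) + (-72) + (-139) + (-160) + (-72) + (-314) = -779
Area = |Σ|/2 = 389.5.

389.5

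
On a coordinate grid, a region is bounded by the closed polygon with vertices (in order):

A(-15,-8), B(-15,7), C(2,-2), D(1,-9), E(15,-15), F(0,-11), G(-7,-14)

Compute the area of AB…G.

A→B: (-15)(7) − (-15)(-8) = -225
B→C: (-15)(-2) − (2)(7) = 16
C→D: (2)(-9) − (1)(-2) = -16
D→E: (1)(-15) − (15)(-9) = 120
E→F: (15)(-11) − (0)(-15) = -165
F→G: (0)(-14) − (-7)(-11) = -77
G→A: (-7)(-8) − (-15)(-14) = -154
Σ = -501
Area = |Σ|/2 = 250.5.

250.5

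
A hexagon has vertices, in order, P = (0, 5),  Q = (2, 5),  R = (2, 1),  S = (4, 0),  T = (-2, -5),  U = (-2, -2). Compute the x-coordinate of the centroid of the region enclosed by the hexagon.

12/29

Apply Gauss's area formula. First the cross-terms c_i = x_i·y_{i+1} − x_{i+1}·y_i:
  -10, -8, -4, -20, -6, -10  ⇒  2A = -58, A = -29.
Then Σ (x_i + x_{i+1})·c_i = -72, so x̄ = -72 / (6·(-29)) = 12/29.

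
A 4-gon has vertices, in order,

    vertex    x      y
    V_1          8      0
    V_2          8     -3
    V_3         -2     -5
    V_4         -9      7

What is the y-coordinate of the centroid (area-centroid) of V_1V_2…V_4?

14/111

Apply the surveyor's formula. First the cross-terms c_i = x_i·y_{i+1} − x_{i+1}·y_i:
  -24, -46, -59, -56  ⇒  2A = -185, A = -92.5.
Then Σ (y_i + y_{i+1})·c_i = -70, so ȳ = -70 / (6·(-92.5)) = 14/111.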